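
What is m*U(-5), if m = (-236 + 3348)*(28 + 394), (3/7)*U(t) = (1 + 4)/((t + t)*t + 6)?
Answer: 820790/3 ≈ 2.7360e+5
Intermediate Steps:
U(t) = 35/(3*(6 + 2*t²)) (U(t) = 7*((1 + 4)/((t + t)*t + 6))/3 = 7*(5/((2*t)*t + 6))/3 = 7*(5/(2*t² + 6))/3 = 7*(5/(6 + 2*t²))/3 = 35/(3*(6 + 2*t²)))
m = 1313264 (m = 3112*422 = 1313264)
m*U(-5) = 1313264*(35/(6*(3 + (-5)²))) = 1313264*(35/(6*(3 + 25))) = 1313264*((35/6)/28) = 1313264*((35/6)*(1/28)) = 1313264*(5/24) = 820790/3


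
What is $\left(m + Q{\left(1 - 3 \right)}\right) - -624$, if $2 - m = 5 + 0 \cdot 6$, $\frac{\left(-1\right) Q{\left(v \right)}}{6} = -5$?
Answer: $651$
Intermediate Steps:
$Q{\left(v \right)} = 30$ ($Q{\left(v \right)} = \left(-6\right) \left(-5\right) = 30$)
$m = -3$ ($m = 2 - \left(5 + 0 \cdot 6\right) = 2 - \left(5 + 0\right) = 2 - 5 = -3$)
$\left(m + Q{\left(1 - 3 \right)}\right) - -624 = \left(-3 + 30\right) - -624 = 27 + 624 = 651$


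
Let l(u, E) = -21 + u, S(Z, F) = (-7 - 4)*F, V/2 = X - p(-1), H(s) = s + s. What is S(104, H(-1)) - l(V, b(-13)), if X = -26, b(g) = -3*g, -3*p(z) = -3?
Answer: 97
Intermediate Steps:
p(z) = 1 (p(z) = -1/3*(-3) = 1)
H(s) = 2*s
V = -54 (V = 2*(-26 - 1*1) = 2*(-26 - 1) = 2*(-27) = -54)
S(Z, F) = -11*F
S(104, H(-1)) - l(V, b(-13)) = -22*(-1) - (-21 - 54) = -11*(-2) - 1*(-75) = 22 + 75 = 97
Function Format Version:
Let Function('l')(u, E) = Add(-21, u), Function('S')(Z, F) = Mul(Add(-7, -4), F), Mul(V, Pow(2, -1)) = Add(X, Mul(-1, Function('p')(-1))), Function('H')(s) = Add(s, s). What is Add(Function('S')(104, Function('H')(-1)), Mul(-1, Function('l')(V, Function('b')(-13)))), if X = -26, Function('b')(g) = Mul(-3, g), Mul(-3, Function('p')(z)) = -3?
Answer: 97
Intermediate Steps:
Function('p')(z) = 1 (Function('p')(z) = Mul(Rational(-1, 3), -3) = 1)
Function('H')(s) = Mul(2, s)
V = -54 (V = Mul(2, Add(-26, Mul(-1, 1))) = Mul(2, Add(-26, -1)) = Mul(2, -27) = -54)
Function('S')(Z, F) = Mul(-11, F)
Add(Function('S')(104, Function('H')(-1)), Mul(-1, Function('l')(V, Function('b')(-13)))) = Add(Mul(-11, Mul(2, -1)), Mul(-1, Add(-21, -54))) = Add(Mul(-11, -2), Mul(-1, -75)) = Add(22, 75) = 97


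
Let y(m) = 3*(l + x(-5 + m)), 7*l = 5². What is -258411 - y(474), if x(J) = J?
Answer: -1818801/7 ≈ -2.5983e+5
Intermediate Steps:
l = 25/7 (l = (⅐)*5² = (⅐)*25 = 25/7 ≈ 3.5714)
y(m) = -30/7 + 3*m (y(m) = 3*(25/7 + (-5 + m)) = 3*(-10/7 + m) = -30/7 + 3*m)
-258411 - y(474) = -258411 - (-30/7 + 3*474) = -258411 - (-30/7 + 1422) = -258411 - 1*9924/7 = -258411 - 9924/7 = -1818801/7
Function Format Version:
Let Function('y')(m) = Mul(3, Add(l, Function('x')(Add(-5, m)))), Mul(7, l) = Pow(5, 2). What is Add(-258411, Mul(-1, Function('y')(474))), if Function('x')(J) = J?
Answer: Rational(-1818801, 7) ≈ -2.5983e+5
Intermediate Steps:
l = Rational(25, 7) (l = Mul(Rational(1, 7), Pow(5, 2)) = Mul(Rational(1, 7), 25) = Rational(25, 7) ≈ 3.5714)
Function('y')(m) = Add(Rational(-30, 7), Mul(3, m)) (Function('y')(m) = Mul(3, Add(Rational(25, 7), Add(-5, m))) = Mul(3, Add(Rational(-10, 7), m)) = Add(Rational(-30, 7), Mul(3, m)))
Add(-258411, Mul(-1, Function('y')(474))) = Add(-258411, Mul(-1, Add(Rational(-30, 7), Mul(3, 474)))) = Add(-258411, Mul(-1, Add(Rational(-30, 7), 1422))) = Add(-258411, Mul(-1, Rational(9924, 7))) = Add(-258411, Rational(-9924, 7)) = Rational(-1818801, 7)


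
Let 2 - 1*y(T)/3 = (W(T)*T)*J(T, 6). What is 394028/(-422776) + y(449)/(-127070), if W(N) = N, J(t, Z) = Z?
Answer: 185513185519/6715268290 ≈ 27.626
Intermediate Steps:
y(T) = 6 - 18*T**2 (y(T) = 6 - 3*T*T*6 = 6 - 3*T**2*6 = 6 - 18*T**2)
394028/(-422776) + y(449)/(-127070) = 394028/(-422776) + (6 - 18*449**2)/(-127070) = 394028*(-1/422776) + (6 - 18*201601)*(-1/127070) = -98507/105694 + (6 - 3628818)*(-1/127070) = -98507/105694 - 3628812*(-1/127070) = -98507/105694 + 1814406/63535 = 185513185519/6715268290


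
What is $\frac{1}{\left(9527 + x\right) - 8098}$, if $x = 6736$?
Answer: $\frac{1}{8165} \approx 0.00012247$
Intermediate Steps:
$\frac{1}{\left(9527 + x\right) - 8098} = \frac{1}{\left(9527 + 6736\right) - 8098} = \frac{1}{16263 - 8098} = \frac{1}{8165}$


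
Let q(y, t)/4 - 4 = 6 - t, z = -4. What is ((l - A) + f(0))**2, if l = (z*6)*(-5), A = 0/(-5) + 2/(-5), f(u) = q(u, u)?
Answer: 643204/25 ≈ 25728.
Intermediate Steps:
q(y, t) = 40 - 4*t (q(y, t) = 16 + 4*(6 - t) = 16 + (24 - 4*t) = 40 - 4*t)
f(u) = 40 - 4*u
A = -2/5 (A = 0*(-1/5) + 2*(-1/5) = 0 - 2/5 = -2/5 ≈ -0.40000)
l = 120 (l = -4*6*(-5) = -24*(-5) = 120)
((l - A) + f(0))**2 = ((120 - 1*(-2/5)) + (40 - 4*0))**2 = ((120 + 2/5) + (40 + 0))**2 = (602/5 + 40)**2 = (802/5)**2 = 643204/25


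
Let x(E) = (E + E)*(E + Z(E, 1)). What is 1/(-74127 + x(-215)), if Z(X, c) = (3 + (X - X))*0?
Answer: 1/18323 ≈ 5.4576e-5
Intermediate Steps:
Z(X, c) = 0 (Z(X, c) = (3 + 0)*0 = 3*0 = 0)
x(E) = 2*E**2 (x(E) = (E + E)*(E + 0) = (2*E)*E = 2*E**2)
1/(-74127 + x(-215)) = 1/(-74127 + 2*(-215)**2) = 1/(-74127 + 2*46225) = 1/(-74127 + 92450) = 1/18323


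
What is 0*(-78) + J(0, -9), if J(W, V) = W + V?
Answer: -9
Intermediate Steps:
J(W, V) = V + W
0*(-78) + J(0, -9) = 0*(-78) + (-9 + 0) = 0 - 9 = -9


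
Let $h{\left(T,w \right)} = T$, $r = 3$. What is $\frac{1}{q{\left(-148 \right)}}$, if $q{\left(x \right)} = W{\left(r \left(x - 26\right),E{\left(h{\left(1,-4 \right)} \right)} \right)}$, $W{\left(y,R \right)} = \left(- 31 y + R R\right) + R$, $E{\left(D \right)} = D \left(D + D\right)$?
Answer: $\frac{1}{16188} \approx 6.1774 \cdot 10^{-5}$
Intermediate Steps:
$E{\left(D \right)} = 2 D^{2}$ ($E{\left(D \right)} = D 2 D = 2 D^{2}$)
$W{\left(y,R \right)} = R + R^{2} - 31 y$ ($W{\left(y,R \right)} = \left(- 31 y + R^{2}\right) + R = \left(R^{2} - 31 y\right) + R = R + R^{2} - 31 y$)
$q{\left(x \right)} = 2424 - 93 x$ ($q{\left(x \right)} = 2 \cdot 1^{2} + \left(2 \cdot 1^{2}\right)^{2} - 31 \cdot 3 \left(x - 26\right) = 2 \cdot 1 + \left(2 \cdot 1\right)^{2} - 31 \cdot 3 \left(-26 + x\right) = 2 + 2^{2} - 31 \left(-78 + 3 x\right) = 2 + 4 - \left(-2418 + 93 x\right) = 2424 - 93 x$)
$\frac{1}{q{\left(-148 \right)}} = \frac{1}{2424 - -13764} = \frac{1}{2424 + 13764} = \frac{1}{16188}$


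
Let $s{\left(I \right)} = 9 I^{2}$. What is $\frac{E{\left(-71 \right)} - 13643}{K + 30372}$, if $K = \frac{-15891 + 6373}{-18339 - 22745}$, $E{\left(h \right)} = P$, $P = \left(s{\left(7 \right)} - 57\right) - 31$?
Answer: $- \frac{273003180}{623906383} \approx -0.43757$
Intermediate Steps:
$P = 353$ ($P = \left(9 \cdot 7^{2} - 57\right) - 31 = \left(9 \cdot 49 - 57\right) - 31 = \left(441 - 57\right) - 31 = 384 - 31 = 353$)
$E{\left(h \right)} = 353$
$K = \frac{4759}{20542}$ ($K = - \frac{9518}{-41084} = \left(-9518\right) \left(- \frac{1}{41084}\right) = \frac{4759}{20542} \approx 0.23167$)
$\frac{E{\left(-71 \right)} - 13643}{K + 30372} = \frac{353 - 13643}{\frac{4759}{20542} + 30372} = - \frac{13290}{\frac{623906383}{20542}} = \left(-13290\right) \frac{20542}{623906383} = - \frac{273003180}{623906383}$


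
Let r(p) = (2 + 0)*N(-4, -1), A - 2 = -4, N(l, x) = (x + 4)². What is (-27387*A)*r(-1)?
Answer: 985932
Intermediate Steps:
N(l, x) = (4 + x)²
A = -2 (A = 2 - 4 = -2)
r(p) = 18 (r(p) = (2 + 0)*(4 - 1)² = 2*3² = 2*9 = 18)
(-27387*A)*r(-1) = -27387*(-2)*18 = 54774*18 = 985932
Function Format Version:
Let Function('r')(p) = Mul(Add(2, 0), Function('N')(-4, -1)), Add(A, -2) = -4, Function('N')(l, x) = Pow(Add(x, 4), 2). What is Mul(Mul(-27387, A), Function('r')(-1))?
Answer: 985932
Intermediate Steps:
Function('N')(l, x) = Pow(Add(4, x), 2)
A = -2 (A = Add(2, -4) = -2)
Function('r')(p) = 18 (Function('r')(p) = Mul(Add(2, 0), Pow(Add(4, -1), 2)) = Mul(2, Pow(3, 2)) = Mul(2, 9) = 18)
Mul(Mul(-27387, A), Function('r')(-1)) = Mul(Mul(-27387, -2), 18) = Mul(54774, 18) = 985932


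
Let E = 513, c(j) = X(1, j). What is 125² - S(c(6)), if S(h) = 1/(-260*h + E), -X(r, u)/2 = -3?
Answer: 16359376/1047 ≈ 15625.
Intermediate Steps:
X(r, u) = 6 (X(r, u) = -2*(-3) = 6)
c(j) = 6
S(h) = 1/(513 - 260*h) (S(h) = 1/(-260*h + 513) = 1/(513 - 260*h))
125² - S(c(6)) = 125² - (-1)/(-513 + 260*6) = 15625 - (-1)/(-513 + 1560) = 15625 - (-1)/1047 = 15625 - 1*(-1/1047) = 15625 + 1/1047 = 16359376/1047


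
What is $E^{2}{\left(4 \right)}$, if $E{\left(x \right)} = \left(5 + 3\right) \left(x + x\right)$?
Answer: $4096$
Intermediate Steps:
$E{\left(x \right)} = 16 x$ ($E{\left(x \right)} = 8 \cdot 2 x = 16 x$)
$E^{2}{\left(4 \right)} = \left(16 \cdot 4\right)^{2} = 64^{2} = 4096$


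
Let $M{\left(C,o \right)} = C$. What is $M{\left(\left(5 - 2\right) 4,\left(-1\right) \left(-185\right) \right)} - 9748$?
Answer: $-9736$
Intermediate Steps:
$M{\left(\left(5 - 2\right) 4,\left(-1\right) \left(-185\right) \right)} - 9748 = \left(5 - 2\right) 4 - 9748 = 3 \cdot 4 - 9748 = 12 - 9748 = -9736$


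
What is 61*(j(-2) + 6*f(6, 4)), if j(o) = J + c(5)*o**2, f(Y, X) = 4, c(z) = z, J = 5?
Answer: 2989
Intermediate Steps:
j(o) = 5 + 5*o**2
61*(j(-2) + 6*f(6, 4)) = 61*((5 + 5*(-2)**2) + 6*4) = 61*((5 + 5*4) + 24) = 61*((5 + 20) + 24) = 61*(25 + 24) = 61*49 = 2989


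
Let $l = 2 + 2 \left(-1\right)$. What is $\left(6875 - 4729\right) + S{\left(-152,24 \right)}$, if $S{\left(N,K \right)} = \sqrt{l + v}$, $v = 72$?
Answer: $2146 + 6 \sqrt{2} \approx 2154.5$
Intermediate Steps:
$l = 0$ ($l = 2 - 2 = 0$)
$S{\left(N,K \right)} = 6 \sqrt{2}$ ($S{\left(N,K \right)} = \sqrt{0 + 72} = \sqrt{72} = 6 \sqrt{2}$)
$\left(6875 - 4729\right) + S{\left(-152,24 \right)} = \left(6875 - 4729\right) + 6 \sqrt{2} = 2146 + 6 \sqrt{2}$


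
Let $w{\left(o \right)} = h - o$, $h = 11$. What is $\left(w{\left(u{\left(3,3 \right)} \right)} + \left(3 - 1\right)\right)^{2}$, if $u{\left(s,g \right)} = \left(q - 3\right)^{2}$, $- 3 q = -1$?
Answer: $\frac{2809}{81} \approx 34.679$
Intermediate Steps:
$q = \frac{1}{3}$ ($q = \left(- \frac{1}{3}\right) \left(-1\right) = \frac{1}{3} \approx 0.33333$)
$u{\left(s,g \right)} = \frac{64}{9}$ ($u{\left(s,g \right)} = \left(\frac{1}{3} - 3\right)^{2} = \left(- \frac{8}{3}\right)^{2} = \frac{64}{9}$)
$w{\left(o \right)} = 11 - o$
$\left(w{\left(u{\left(3,3 \right)} \right)} + \left(3 - 1\right)\right)^{2} = \left(\left(11 - \frac{64}{9}\right) + \left(3 - 1\right)\right)^{2} = \left(\frac{35}{9} + 2\right)^{2} = \left(\frac{53}{9}\right)^{2} = \frac{2809}{81}$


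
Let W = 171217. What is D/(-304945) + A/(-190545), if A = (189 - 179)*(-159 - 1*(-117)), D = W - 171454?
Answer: 11549071/3873716335 ≈ 0.0029814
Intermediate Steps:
D = -237 (D = 171217 - 171454 = -237)
A = -420 (A = 10*(-159 + 117) = 10*(-42) = -420)
D/(-304945) + A/(-190545) = -237/(-304945) - 420/(-190545) = -237*(-1/304945) - 420*(-1/190545) = 237/304945 + 28/12703 = 11549071/3873716335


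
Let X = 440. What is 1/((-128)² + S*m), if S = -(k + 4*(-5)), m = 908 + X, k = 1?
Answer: 1/41996 ≈ 2.3812e-5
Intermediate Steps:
m = 1348 (m = 908 + 440 = 1348)
S = 19 (S = -(1 + 4*(-5)) = -(1 - 20) = -1*(-19) = 19)
1/((-128)² + S*m) = 1/((-128)² + 19*1348) = 1/(16384 + 25612) = 1/41996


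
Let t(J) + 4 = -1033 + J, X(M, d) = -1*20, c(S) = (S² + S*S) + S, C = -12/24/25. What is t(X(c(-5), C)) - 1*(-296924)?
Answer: 295867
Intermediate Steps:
C = -1/50 (C = -12*1/24*(1/25) = -½*1/25 = -1/50 ≈ -0.020000)
c(S) = S + 2*S² (c(S) = (S² + S²) + S = 2*S² + S = S + 2*S²)
X(M, d) = -20
t(J) = -1037 + J (t(J) = -4 + (-1033 + J) = -1037 + J)
t(X(c(-5), C)) - 1*(-296924) = (-1037 - 20) - 1*(-296924) = -1057 + 296924 = 295867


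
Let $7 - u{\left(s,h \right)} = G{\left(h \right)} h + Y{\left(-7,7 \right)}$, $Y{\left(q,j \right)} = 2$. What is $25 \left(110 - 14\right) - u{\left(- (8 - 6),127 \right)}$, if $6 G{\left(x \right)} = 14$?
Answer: $\frac{8074}{3} \approx 2691.3$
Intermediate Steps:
$G{\left(x \right)} = \frac{7}{3}$ ($G{\left(x \right)} = \frac{1}{6} \cdot 14 = \frac{7}{3}$)
$u{\left(s,h \right)} = 5 - \frac{7 h}{3}$ ($u{\left(s,h \right)} = 7 - \left(\frac{7 h}{3} + 2\right) = 7 - \left(2 + \frac{7 h}{3}\right) = 5 - \frac{7 h}{3}$)
$25 \left(110 - 14\right) - u{\left(- (8 - 6),127 \right)} = 25 \left(110 - 14\right) - \left(5 - \frac{889}{3}\right) = 25 \cdot 96 - \left(5 - \frac{889}{3}\right) = 2400 - - \frac{874}{3} = 2400 + \frac{874}{3} = \frac{8074}{3}$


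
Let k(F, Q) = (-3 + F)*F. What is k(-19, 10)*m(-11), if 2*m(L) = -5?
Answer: -1045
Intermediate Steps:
k(F, Q) = F*(-3 + F)
m(L) = -5/2 (m(L) = (½)*(-5) = -5/2)
k(-19, 10)*m(-11) = -19*(-3 - 19)*(-5/2) = -19*(-22)*(-5/2) = 418*(-5/2) = -1045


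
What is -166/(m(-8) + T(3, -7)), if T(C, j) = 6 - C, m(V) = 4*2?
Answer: -166/11 ≈ -15.091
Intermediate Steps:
m(V) = 8
-166/(m(-8) + T(3, -7)) = -166/(8 + (6 - 1*3)) = -166/(8 + (6 - 3)) = -166/(8 + 3) = -166/11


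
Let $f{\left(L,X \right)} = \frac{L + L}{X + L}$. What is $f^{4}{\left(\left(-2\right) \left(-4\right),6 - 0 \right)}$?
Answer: $\frac{4096}{2401} \approx 1.706$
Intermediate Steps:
$f{\left(L,X \right)} = \frac{2 L}{L + X}$
$f^{4}{\left(\left(-2\right) \left(-4\right),6 - 0 \right)} = \left(\frac{2 \left(\left(-2\right) \left(-4\right)\right)}{\left(-2\right) \left(-4\right) + \left(6 - 0\right)}\right)^{4} = \left(2 \cdot 8 \frac{1}{8 + \left(6 + 0\right)}\right)^{4} = \left(2 \cdot 8 \frac{1}{8 + 6}\right)^{4} = \left(2 \cdot 8 \cdot \frac{1}{14}\right)^{4} = \left(\frac{8}{7}\right)^{4} = \frac{4096}{2401}$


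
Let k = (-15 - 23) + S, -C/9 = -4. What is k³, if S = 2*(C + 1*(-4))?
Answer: 17576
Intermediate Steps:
C = 36 (C = -9*(-4) = 36)
S = 64 (S = 2*(36 + 1*(-4)) = 2*(36 - 4) = 2*32 = 64)
k = 26 (k = (-15 - 23) + 64 = -38 + 64 = 26)
k³ = 26³ = 17576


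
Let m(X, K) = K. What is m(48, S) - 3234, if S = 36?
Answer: -3198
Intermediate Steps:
m(48, S) - 3234 = 36 - 3234 = -3198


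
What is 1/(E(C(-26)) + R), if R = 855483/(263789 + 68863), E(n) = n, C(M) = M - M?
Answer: 110884/285161 ≈ 0.38885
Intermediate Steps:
C(M) = 0
R = 285161/110884 (R = 855483/332652 = 855483*(1/332652) = 285161/110884 ≈ 2.5717)
1/(E(C(-26)) + R) = 1/(0 + 285161/110884) = 1/(285161/110884) = 110884/285161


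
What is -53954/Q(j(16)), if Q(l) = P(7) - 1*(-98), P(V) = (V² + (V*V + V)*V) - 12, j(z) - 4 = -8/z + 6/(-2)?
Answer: -53954/527 ≈ -102.38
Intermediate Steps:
j(z) = 1 - 8/z (j(z) = 4 + (-8/z + 6/(-2)) = 4 + (-8/z + 6*(-½)) = 4 + (-8/z - 3) = 4 + (-3 - 8/z) = 1 - 8/z)
P(V) = -12 + V² + V*(V + V²) (P(V) = (V² + (V² + V)*V) - 12 = (V² + (V + V²)*V) - 12 = (V² + V*(V + V²)) - 12 = -12 + V² + V*(V + V²))
Q(l) = 527 (Q(l) = (-12 + 7³ + 2*7²) - 1*(-98) = (-12 + 343 + 2*49) + 98 = (-12 + 343 + 98) + 98 = 429 + 98 = 527)
-53954/Q(j(16)) = -53954/527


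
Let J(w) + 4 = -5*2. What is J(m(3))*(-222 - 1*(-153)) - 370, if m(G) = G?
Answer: 596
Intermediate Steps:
J(w) = -14 (J(w) = -4 - 5*2 = -4 - 1*10 = -4 - 10 = -14)
J(m(3))*(-222 - 1*(-153)) - 370 = -14*(-222 - 1*(-153)) - 370 = -14*(-222 + 153) - 370 = -14*(-69) - 370 = 966 - 370 = 596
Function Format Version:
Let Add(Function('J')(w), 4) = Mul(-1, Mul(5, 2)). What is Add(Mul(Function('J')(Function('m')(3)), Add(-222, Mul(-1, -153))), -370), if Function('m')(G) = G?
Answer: 596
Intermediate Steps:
Function('J')(w) = -14 (Function('J')(w) = Add(-4, Mul(-1, Mul(5, 2))) = Add(-4, Mul(-1, 10)) = Add(-4, -10) = -14)
Add(Mul(Function('J')(Function('m')(3)), Add(-222, Mul(-1, -153))), -370) = Add(Mul(-14, Add(-222, Mul(-1, -153))), -370) = Add(Mul(-14, Add(-222, 153)), -370) = Add(Mul(-14, -69), -370) = Add(966, -370) = 596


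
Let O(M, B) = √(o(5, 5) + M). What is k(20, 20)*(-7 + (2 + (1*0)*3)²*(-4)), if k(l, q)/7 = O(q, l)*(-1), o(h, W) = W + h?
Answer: 161*√30 ≈ 881.83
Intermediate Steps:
O(M, B) = √(10 + M) (O(M, B) = √((5 + 5) + M) = √(10 + M))
k(l, q) = -7*√(10 + q) (k(l, q) = 7*(√(10 + q)*(-1)) = 7*(-√(10 + q)) = -7*√(10 + q))
k(20, 20)*(-7 + (2 + (1*0)*3)²*(-4)) = (-7*√(10 + 20))*(-7 + (2 + (1*0)*3)²*(-4)) = (-7*√30)*(-7 + (2 + 0*3)²*(-4)) = (-7*√30)*(-7 + (2 + 0)²*(-4)) = (-7*√30)*(-7 + 2²*(-4)) = (-7*√30)*(-7 + 4*(-4)) = (-7*√30)*(-7 - 16) = -7*√30*(-23) = 161*√30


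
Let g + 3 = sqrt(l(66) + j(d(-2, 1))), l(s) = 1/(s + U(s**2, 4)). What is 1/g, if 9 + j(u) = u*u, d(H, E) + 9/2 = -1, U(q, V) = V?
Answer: 420/1717 + 2*sqrt(104195)/1717 ≈ 0.62061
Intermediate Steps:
d(H, E) = -11/2 (d(H, E) = -9/2 - 1 = -11/2)
j(u) = -9 + u**2 (j(u) = -9 + u*u = -9 + u**2)
l(s) = 1/(4 + s) (l(s) = 1/(s + 4) = 1/(4 + s))
g = -3 + sqrt(104195)/70 (g = -3 + sqrt(1/(4 + 66) + (-9 + (-11/2)**2)) = -3 + sqrt(1/70 + (-9 + 121/4)) = -3 + sqrt(1/70 + 85/4) = -3 + sqrt(2977/140) = -3 + sqrt(104195)/70 ≈ 1.6113)
1/g = 1/(-3 + sqrt(104195)/70)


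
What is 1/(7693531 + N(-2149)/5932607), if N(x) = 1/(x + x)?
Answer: 25498344886/196172306829132465 ≈ 1.2998e-7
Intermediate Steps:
N(x) = 1/(2*x)
1/(7693531 + N(-2149)/5932607) = 1/(7693531 + ((½)/(-2149))/5932607) = 1/(7693531 + ((½)*(-1/2149))*(1/5932607)) = 1/(7693531 - 1/4298*1/5932607) = 1/(7693531 - 1/25498344886) = 1/(196172306829132465/25498344886) = 25498344886/196172306829132465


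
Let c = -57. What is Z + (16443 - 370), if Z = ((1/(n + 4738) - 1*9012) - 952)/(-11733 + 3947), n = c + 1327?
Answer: 751927286735/46778288 ≈ 16074.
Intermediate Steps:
n = 1270 (n = -57 + 1327 = 1270)
Z = 59863711/46778288 (Z = ((1/(1270 + 4738) - 1*9012) - 952)/(-11733 + 3947) = ((1/6008 - 9012) - 952)/(-7786) = ((1/6008 - 9012) - 952)*(-1/7786) = (-54144095/6008 - 952)*(-1/7786) = -59863711/6008*(-1/7786) = 59863711/46778288 ≈ 1.2797)
Z + (16443 - 370) = 59863711/46778288 + (16443 - 370) = 59863711/46778288 + 16073 = 751927286735/46778288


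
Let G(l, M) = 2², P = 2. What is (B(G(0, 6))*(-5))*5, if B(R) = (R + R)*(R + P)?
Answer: -1200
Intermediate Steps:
G(l, M) = 4
B(R) = 2*R*(2 + R) (B(R) = (R + R)*(R + 2) = (2*R)*(2 + R) = 2*R*(2 + R))
(B(G(0, 6))*(-5))*5 = ((2*4*(2 + 4))*(-5))*5 = ((2*4*6)*(-5))*5 = (48*(-5))*5 = -240*5 = -1200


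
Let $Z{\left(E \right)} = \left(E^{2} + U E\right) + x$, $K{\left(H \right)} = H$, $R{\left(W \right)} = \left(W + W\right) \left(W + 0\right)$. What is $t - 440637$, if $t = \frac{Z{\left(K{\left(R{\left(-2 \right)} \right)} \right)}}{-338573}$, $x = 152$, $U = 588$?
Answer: $- \frac{149187795921}{338573} \approx -4.4064 \cdot 10^{5}$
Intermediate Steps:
$R{\left(W \right)} = 2 W^{2}$ ($R{\left(W \right)} = 2 W W = 2 W^{2}$)
$Z{\left(E \right)} = 152 + E^{2} + 588 E$ ($Z{\left(E \right)} = \left(E^{2} + 588 E\right) + 152 = 152 + E^{2} + 588 E$)
$t = - \frac{4920}{338573}$ ($t = \frac{152 + \left(2 \left(-2\right)^{2}\right)^{2} + 588 \cdot 2 \left(-2\right)^{2}}{-338573} = \left(152 + \left(2 \cdot 4\right)^{2} + 588 \cdot 2 \cdot 4\right) \left(- \frac{1}{338573}\right) = \left(152 + 8^{2} + 588 \cdot 8\right) \left(- \frac{1}{338573}\right) = \left(152 + 64 + 4704\right) \left(- \frac{1}{338573}\right) = 4920 \left(- \frac{1}{338573}\right) = - \frac{4920}{338573} \approx -0.014532$)
$t - 440637 = - \frac{4920}{338573} - 440637 = - \frac{149187795921}{338573}$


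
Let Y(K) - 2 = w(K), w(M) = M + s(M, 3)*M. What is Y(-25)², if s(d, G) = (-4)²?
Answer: 178929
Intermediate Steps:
s(d, G) = 16
w(M) = 17*M (w(M) = M + 16*M = 17*M)
Y(K) = 2 + 17*K
Y(-25)² = (2 + 17*(-25))² = (2 - 425)² = (-423)² = 178929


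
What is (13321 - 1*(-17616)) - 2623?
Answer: 28314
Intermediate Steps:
(13321 - 1*(-17616)) - 2623 = (13321 + 17616) - 2623 = 30937 - 2623 = 28314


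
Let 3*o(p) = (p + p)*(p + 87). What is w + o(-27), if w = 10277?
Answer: 9197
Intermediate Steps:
o(p) = 2*p*(87 + p)/3 (o(p) = ((p + p)*(p + 87))/3 = ((2*p)*(87 + p))/3 = (2*p*(87 + p))/3 = 2*p*(87 + p)/3)
w + o(-27) = 10277 + (⅔)*(-27)*(87 - 27) = 10277 + (⅔)*(-27)*60 = 10277 - 1080 = 9197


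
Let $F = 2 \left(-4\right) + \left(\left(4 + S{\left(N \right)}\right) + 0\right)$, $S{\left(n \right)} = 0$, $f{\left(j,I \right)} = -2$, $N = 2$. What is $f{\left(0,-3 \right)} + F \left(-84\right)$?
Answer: $334$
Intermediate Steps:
$F = -4$ ($F = 2 \left(-4\right) + \left(\left(4 + 0\right) + 0\right) = -8 + \left(4 + 0\right) = -8 + 4 = -4$)
$f{\left(0,-3 \right)} + F \left(-84\right) = -2 - -336 = -2 + 336 = 334$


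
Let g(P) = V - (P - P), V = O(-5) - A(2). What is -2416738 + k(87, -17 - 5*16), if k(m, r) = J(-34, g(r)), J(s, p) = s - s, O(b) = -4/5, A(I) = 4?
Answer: -2416738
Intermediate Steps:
O(b) = -⅘ (O(b) = -4*⅕ = -⅘)
V = -24/5 (V = -⅘ - 1*4 = -⅘ - 4 = -24/5 ≈ -4.8000)
g(P) = -24/5 (g(P) = -24/5 - (P - P) = -24/5 - 1*0 = -24/5 + 0 = -24/5)
J(s, p) = 0
k(m, r) = 0
-2416738 + k(87, -17 - 5*16) = -2416738 + 0 = -2416738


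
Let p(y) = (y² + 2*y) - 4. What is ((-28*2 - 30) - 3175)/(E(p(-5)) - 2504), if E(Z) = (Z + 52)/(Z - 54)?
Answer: 140223/107735 ≈ 1.3016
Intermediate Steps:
p(y) = -4 + y² + 2*y
E(Z) = (52 + Z)/(-54 + Z)
((-28*2 - 30) - 3175)/(E(p(-5)) - 2504) = ((-28*2 - 30) - 3175)/((52 + (-4 + (-5)² + 2*(-5)))/(-54 + (-4 + (-5)² + 2*(-5))) - 2504) = ((-56 - 30) - 3175)/((52 + (-4 + 25 - 10))/(-54 + (-4 + 25 - 10)) - 2504) = (-86 - 3175)/((52 + 11)/(-54 + 11) - 2504) = -3261/(63/(-43) - 2504) = -3261/(-1/43*63 - 2504) = -3261/(-63/43 - 2504) = -3261/(-107735/43) = -3261*(-43/107735) = 140223/107735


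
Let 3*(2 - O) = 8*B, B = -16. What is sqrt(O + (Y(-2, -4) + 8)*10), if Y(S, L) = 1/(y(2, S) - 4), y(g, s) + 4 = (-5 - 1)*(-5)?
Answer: sqrt(136257)/33 ≈ 11.186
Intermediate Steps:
y(g, s) = 26 (y(g, s) = -4 + (-5 - 1)*(-5) = -4 - 6*(-5) = -4 + 30 = 26)
O = 134/3 (O = 2 - 8*(-16)/3 = 2 - 1/3*(-128) = 2 + 128/3 = 134/3 ≈ 44.667)
Y(S, L) = 1/22 (Y(S, L) = 1/(26 - 4) = 1/22)
sqrt(O + (Y(-2, -4) + 8)*10) = sqrt(134/3 + (1/22 + 8)*10) = sqrt(134/3 + (177/22)*10) = sqrt(134/3 + 885/11) = sqrt(4129/33) = sqrt(136257)/33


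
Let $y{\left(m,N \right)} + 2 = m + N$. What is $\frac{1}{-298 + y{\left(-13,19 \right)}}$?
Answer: $- \frac{1}{294} \approx -0.0034014$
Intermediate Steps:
$y{\left(m,N \right)} = -2 + N + m$ ($y{\left(m,N \right)} = -2 + \left(m + N\right) = -2 + \left(N + m\right) = -2 + N + m$)
$\frac{1}{-298 + y{\left(-13,19 \right)}} = \frac{1}{-298 - -4} = \frac{1}{-298 + 4} = \frac{1}{-294} = - \frac{1}{294}$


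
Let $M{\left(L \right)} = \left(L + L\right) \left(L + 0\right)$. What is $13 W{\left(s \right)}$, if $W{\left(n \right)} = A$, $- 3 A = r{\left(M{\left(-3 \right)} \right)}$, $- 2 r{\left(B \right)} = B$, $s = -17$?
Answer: $39$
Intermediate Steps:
$M{\left(L \right)} = 2 L^{2}$ ($M{\left(L \right)} = 2 L L = 2 L^{2}$)
$r{\left(B \right)} = - \frac{B}{2}$
$A = 3$ ($A = - \frac{\left(- \frac{1}{2}\right) 2 \left(-3\right)^{2}}{3} = - \frac{\left(- \frac{1}{2}\right) 2 \cdot 9}{3} = - \frac{\left(- \frac{1}{2}\right) 18}{3} = \left(- \frac{1}{3}\right) \left(-9\right) = 3$)
$W{\left(n \right)} = 3$
$13 W{\left(s \right)} = 13 \cdot 3 = 39$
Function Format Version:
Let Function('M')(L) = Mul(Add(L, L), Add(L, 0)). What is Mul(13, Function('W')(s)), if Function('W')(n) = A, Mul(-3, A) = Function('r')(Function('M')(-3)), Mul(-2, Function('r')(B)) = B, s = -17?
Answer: 39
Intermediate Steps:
Function('M')(L) = Mul(2, Pow(L, 2)) (Function('M')(L) = Mul(Mul(2, L), L) = Mul(2, Pow(L, 2)))
Function('r')(B) = Mul(Rational(-1, 2), B)
A = 3 (A = Mul(Rational(-1, 3), Mul(Rational(-1, 2), Mul(2, Pow(-3, 2)))) = Mul(Rational(-1, 3), Mul(Rational(-1, 2), Mul(2, 9))) = Mul(Rational(-1, 3), Mul(Rational(-1, 2), 18)) = Mul(Rational(-1, 3), -9) = 3)
Function('W')(n) = 3
Mul(13, Function('W')(s)) = Mul(13, 3) = 39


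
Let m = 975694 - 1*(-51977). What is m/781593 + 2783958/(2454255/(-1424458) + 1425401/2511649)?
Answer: -52958340089204538689443/21979263200572703 ≈ -2.4095e+6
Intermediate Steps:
m = 1027671 (m = 975694 + 51977 = 1027671)
m/781593 + 2783958/(2454255/(-1424458) + 1425401/2511649) = 1027671/781593 + 2783958/(2454255/(-1424458) + 1425401/2511649) = 1027671*(1/781593) + 2783958/(2454255*(-1/1424458) + 1425401*(1/2511649)) = 342557/260531 + 2783958/(-2454255/1424458 + 1425401/2511649) = 342557/260531 + 2783958/(-84363331813/73015071658) = 342557/260531 + 2783958*(-73015071658/84363331813) = 342557/260531 - 203270892862862364/84363331813 = -52958340089204538689443/21979263200572703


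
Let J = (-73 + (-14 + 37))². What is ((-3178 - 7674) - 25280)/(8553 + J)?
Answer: -36132/11053 ≈ -3.2690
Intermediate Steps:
J = 2500 (J = (-73 + 23)² = (-50)² = 2500)
((-3178 - 7674) - 25280)/(8553 + J) = ((-3178 - 7674) - 25280)/(8553 + 2500) = (-10852 - 25280)/11053 = -36132*1/11053 = -36132/11053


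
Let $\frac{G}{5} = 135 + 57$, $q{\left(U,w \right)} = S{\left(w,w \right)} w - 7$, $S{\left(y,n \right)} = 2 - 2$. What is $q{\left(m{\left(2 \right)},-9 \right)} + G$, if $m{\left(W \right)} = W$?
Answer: $953$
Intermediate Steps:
$S{\left(y,n \right)} = 0$
$q{\left(U,w \right)} = -7$ ($q{\left(U,w \right)} = 0 w - 7 = 0 - 7 = -7$)
$G = 960$ ($G = 5 \left(135 + 57\right) = 5 \cdot 192 = 960$)
$q{\left(m{\left(2 \right)},-9 \right)} + G = -7 + 960 = 953$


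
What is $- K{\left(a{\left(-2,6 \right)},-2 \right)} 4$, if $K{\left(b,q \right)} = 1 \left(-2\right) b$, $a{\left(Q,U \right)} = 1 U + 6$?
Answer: $96$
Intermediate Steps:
$a{\left(Q,U \right)} = 6 + U$ ($a{\left(Q,U \right)} = U + 6 = 6 + U$)
$K{\left(b,q \right)} = - 2 b$
$- K{\left(a{\left(-2,6 \right)},-2 \right)} 4 = - - 2 \left(6 + 6\right) 4 = - \left(-2\right) 12 \cdot 4 = - \left(-24\right) 4 = \left(-1\right) \left(-96\right) = 96$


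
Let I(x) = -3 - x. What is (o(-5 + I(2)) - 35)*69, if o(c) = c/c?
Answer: -2346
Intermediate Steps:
o(c) = 1
(o(-5 + I(2)) - 35)*69 = (1 - 35)*69 = -34*69 = -2346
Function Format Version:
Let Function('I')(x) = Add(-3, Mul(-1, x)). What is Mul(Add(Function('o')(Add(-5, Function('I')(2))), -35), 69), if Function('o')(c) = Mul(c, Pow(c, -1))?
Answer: -2346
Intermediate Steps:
Function('o')(c) = 1
Mul(Add(Function('o')(Add(-5, Function('I')(2))), -35), 69) = Mul(Add(1, -35), 69) = Mul(-34, 69) = -2346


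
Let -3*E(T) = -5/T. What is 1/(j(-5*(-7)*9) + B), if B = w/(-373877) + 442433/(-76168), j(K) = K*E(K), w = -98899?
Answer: -85432390008/331260434447 ≈ -0.25790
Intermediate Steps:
E(T) = 5/(3*T) (E(T) = -(-5)/(3*T) = 5/(3*T))
j(K) = 5/3 (j(K) = K*(5/(3*K)) = 5/3)
B = -157882583709/28477463336 (B = -98899/(-373877) + 442433/(-76168) = -98899*(-1/373877) + 442433*(-1/76168) = 98899/373877 - 442433/76168 = -157882583709/28477463336 ≈ -5.5441)
1/(j(-5*(-7)*9) + B) = 1/(5/3 - 157882583709/28477463336) = 1/(-331260434447/85432390008) = -85432390008/331260434447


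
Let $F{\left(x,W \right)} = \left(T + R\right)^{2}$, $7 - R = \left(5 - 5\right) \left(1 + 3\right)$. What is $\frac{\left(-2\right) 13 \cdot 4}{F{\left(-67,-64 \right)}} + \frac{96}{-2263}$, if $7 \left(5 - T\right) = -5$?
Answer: $- \frac{12292664}{17925223} \approx -0.68577$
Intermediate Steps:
$T = \frac{40}{7}$ ($T = 5 - - \frac{5}{7} = 5 + \frac{5}{7} = \frac{40}{7} \approx 5.7143$)
$R = 7$ ($R = 7 - \left(5 - 5\right) \left(1 + 3\right) = 7 - 0 \cdot 4 = 7 - 0 = 7 + 0 = 7$)
$F{\left(x,W \right)} = \frac{7921}{49}$ ($F{\left(x,W \right)} = \left(\frac{40}{7} + 7\right)^{2} = \left(\frac{89}{7}\right)^{2} = \frac{7921}{49}$)
$\frac{\left(-2\right) 13 \cdot 4}{F{\left(-67,-64 \right)}} + \frac{96}{-2263} = \frac{\left(-2\right) 13 \cdot 4}{\frac{7921}{49}} + \frac{96}{-2263} = \left(-26\right) 4 \cdot \frac{49}{7921} + 96 \left(- \frac{1}{2263}\right) = \left(-104\right) \frac{49}{7921} - \frac{96}{2263} = - \frac{5096}{7921} - \frac{96}{2263} = - \frac{12292664}{17925223}$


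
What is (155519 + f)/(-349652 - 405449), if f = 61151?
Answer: -216670/755101 ≈ -0.28694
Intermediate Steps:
(155519 + f)/(-349652 - 405449) = (155519 + 61151)/(-349652 - 405449) = 216670/(-755101) = 216670*(-1/755101) = -216670/755101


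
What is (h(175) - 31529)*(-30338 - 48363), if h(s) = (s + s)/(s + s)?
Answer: 2481285128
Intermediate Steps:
h(s) = 1 (h(s) = (2*s)/((2*s)) = (2*s)*(1/(2*s)) = 1)
(h(175) - 31529)*(-30338 - 48363) = (1 - 31529)*(-30338 - 48363) = -31528*(-78701) = 2481285128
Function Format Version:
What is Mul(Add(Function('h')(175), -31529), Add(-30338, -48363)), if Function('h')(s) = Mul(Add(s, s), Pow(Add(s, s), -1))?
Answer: 2481285128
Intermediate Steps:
Function('h')(s) = 1 (Function('h')(s) = Mul(Mul(2, s), Pow(Mul(2, s), -1)) = Mul(Mul(2, s), Mul(Rational(1, 2), Pow(s, -1))) = 1)
Mul(Add(Function('h')(175), -31529), Add(-30338, -48363)) = Mul(Add(1, -31529), Add(-30338, -48363)) = Mul(-31528, -78701) = 2481285128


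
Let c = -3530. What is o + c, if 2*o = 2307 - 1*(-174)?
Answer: -4579/2 ≈ -2289.5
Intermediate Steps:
o = 2481/2 (o = (2307 - 1*(-174))/2 = (2307 + 174)/2 = (1/2)*2481 = 2481/2 ≈ 1240.5)
o + c = 2481/2 - 3530 = -4579/2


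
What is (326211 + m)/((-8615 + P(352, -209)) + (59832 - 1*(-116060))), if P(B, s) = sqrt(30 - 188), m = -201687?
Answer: 20830001148/27981594887 - 124524*I*sqrt(158)/27981594887 ≈ 0.74442 - 5.5938e-5*I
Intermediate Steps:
P(B, s) = I*sqrt(158) (P(B, s) = sqrt(-158) = I*sqrt(158))
(326211 + m)/((-8615 + P(352, -209)) + (59832 - 1*(-116060))) = (326211 - 201687)/((-8615 + I*sqrt(158)) + (59832 - 1*(-116060))) = 124524/((-8615 + I*sqrt(158)) + (59832 + 116060)) = 124524/((-8615 + I*sqrt(158)) + 175892) = 124524/(167277 + I*sqrt(158))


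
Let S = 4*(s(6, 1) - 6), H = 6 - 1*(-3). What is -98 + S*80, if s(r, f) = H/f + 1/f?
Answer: 1182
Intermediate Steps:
H = 9 (H = 6 + 3 = 9)
s(r, f) = 10/f (s(r, f) = 9/f + 1/f = 10/f)
S = 16 (S = 4*(10/1 - 6) = 4*(10*1 - 6) = 4*(10 - 6) = 4*4 = 16)
-98 + S*80 = -98 + 16*80 = -98 + 1280 = 1182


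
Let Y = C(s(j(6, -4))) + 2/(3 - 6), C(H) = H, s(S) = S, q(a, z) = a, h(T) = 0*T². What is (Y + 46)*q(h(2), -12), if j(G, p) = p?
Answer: 0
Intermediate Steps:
h(T) = 0
Y = -14/3 (Y = -4 + 2/(3 - 6) = -4 + 2/(-3) = -4 + 2*(-⅓) = -4 - ⅔ = -14/3 ≈ -4.6667)
(Y + 46)*q(h(2), -12) = (-14/3 + 46)*0 = (124/3)*0 = 0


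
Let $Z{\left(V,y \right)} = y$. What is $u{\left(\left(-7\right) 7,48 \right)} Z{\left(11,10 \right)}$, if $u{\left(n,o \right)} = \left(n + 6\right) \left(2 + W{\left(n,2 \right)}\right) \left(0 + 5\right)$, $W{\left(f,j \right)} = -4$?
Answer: $4300$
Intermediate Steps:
$u{\left(n,o \right)} = -60 - 10 n$ ($u{\left(n,o \right)} = \left(n + 6\right) \left(2 - 4\right) \left(0 + 5\right) = \left(6 + n\right) \left(\left(-2\right) 5\right) = \left(6 + n\right) \left(-10\right) = -60 - 10 n$)
$u{\left(\left(-7\right) 7,48 \right)} Z{\left(11,10 \right)} = \left(-60 - 10 \left(\left(-7\right) 7\right)\right) 10 = \left(-60 - -490\right) 10 = \left(-60 + 490\right) 10 = 430 \cdot 10 = 4300$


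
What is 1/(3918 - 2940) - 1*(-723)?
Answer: 707095/978 ≈ 723.00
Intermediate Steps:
1/(3918 - 2940) - 1*(-723) = 1/978 + 723 = 707095/978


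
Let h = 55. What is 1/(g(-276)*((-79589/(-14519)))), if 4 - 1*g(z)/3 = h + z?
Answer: 14519/53722575 ≈ 0.00027026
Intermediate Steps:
g(z) = -153 - 3*z (g(z) = 12 - 3*(55 + z) = 12 + (-165 - 3*z) = -153 - 3*z)
1/(g(-276)*((-79589/(-14519)))) = 1/((-153 - 3*(-276))*((-79589/(-14519)))) = 1/((-153 + 828)*((-79589*(-1/14519)))) = 1/(675*(79589/14519)) = (1/675)*(14519/79589) = 14519/53722575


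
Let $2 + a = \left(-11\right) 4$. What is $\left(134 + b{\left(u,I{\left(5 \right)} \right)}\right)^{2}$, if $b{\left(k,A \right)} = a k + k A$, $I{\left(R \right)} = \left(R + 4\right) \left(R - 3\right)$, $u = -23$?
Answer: $605284$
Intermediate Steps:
$I{\left(R \right)} = \left(-3 + R\right) \left(4 + R\right)$ ($I{\left(R \right)} = \left(4 + R\right) \left(-3 + R\right) = \left(-3 + R\right) \left(4 + R\right)$)
$a = -46$ ($a = -2 - 44 = -46$)
$b{\left(k,A \right)} = - 46 k + A k$ ($b{\left(k,A \right)} = - 46 k + k A = - 46 k + A k$)
$\left(134 + b{\left(u,I{\left(5 \right)} \right)}\right)^{2} = \left(134 - 23 \left(-46 + \left(-12 + 5 + 5^{2}\right)\right)\right)^{2} = \left(134 - 23 \left(-46 + \left(-12 + 5 + 25\right)\right)\right)^{2} = \left(134 - 23 \left(-46 + 18\right)\right)^{2} = \left(134 - -644\right)^{2} = \left(134 + 644\right)^{2} = 778^{2} = 605284$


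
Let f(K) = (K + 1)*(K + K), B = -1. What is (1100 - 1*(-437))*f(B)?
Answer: 0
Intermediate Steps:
f(K) = 2*K*(1 + K) (f(K) = (1 + K)*(2*K) = 2*K*(1 + K))
(1100 - 1*(-437))*f(B) = (1100 - 1*(-437))*(2*(-1)*(1 - 1)) = (1100 + 437)*(2*(-1)*0) = 1537*0 = 0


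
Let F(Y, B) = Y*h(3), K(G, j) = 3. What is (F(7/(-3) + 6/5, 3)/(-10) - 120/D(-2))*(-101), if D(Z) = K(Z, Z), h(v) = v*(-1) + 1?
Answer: 304717/75 ≈ 4062.9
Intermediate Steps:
h(v) = 1 - v (h(v) = -v + 1 = 1 - v)
D(Z) = 3
F(Y, B) = -2*Y (F(Y, B) = Y*(1 - 1*3) = Y*(1 - 3) = Y*(-2) = -2*Y)
(F(7/(-3) + 6/5, 3)/(-10) - 120/D(-2))*(-101) = (-2*(7/(-3) + 6/5)/(-10) - 120/3)*(-101) = (-2*(7*(-⅓) + 6*(⅕))*(-⅒) - 120*⅓)*(-101) = (-2*(-7/3 + 6/5)*(-⅒) - 40)*(-101) = (-2*(-17/15)*(-⅒) - 40)*(-101) = ((34/15)*(-⅒) - 40)*(-101) = (-17/75 - 40)*(-101) = -3017/75*(-101) = 304717/75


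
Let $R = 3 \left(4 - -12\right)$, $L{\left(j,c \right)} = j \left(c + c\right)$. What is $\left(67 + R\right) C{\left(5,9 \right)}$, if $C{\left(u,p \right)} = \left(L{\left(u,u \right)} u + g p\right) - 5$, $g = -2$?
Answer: $26105$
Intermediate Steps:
$L{\left(j,c \right)} = 2 c j$ ($L{\left(j,c \right)} = j 2 c = 2 c j$)
$C{\left(u,p \right)} = -5 - 2 p + 2 u^{3}$ ($C{\left(u,p \right)} = \left(2 u u u - 2 p\right) - 5 = \left(2 u^{2} u - 2 p\right) - 5 = \left(2 u^{3} - 2 p\right) - 5 = \left(- 2 p + 2 u^{3}\right) - 5 = -5 - 2 p + 2 u^{3}$)
$R = 48$ ($R = 3 \left(4 + 12\right) = 3 \cdot 16 = 48$)
$\left(67 + R\right) C{\left(5,9 \right)} = \left(67 + 48\right) \left(-5 - 18 + 2 \cdot 5^{3}\right) = 115 \left(-5 - 18 + 2 \cdot 125\right) = 115 \left(-5 - 18 + 250\right) = 115 \cdot 227 = 26105$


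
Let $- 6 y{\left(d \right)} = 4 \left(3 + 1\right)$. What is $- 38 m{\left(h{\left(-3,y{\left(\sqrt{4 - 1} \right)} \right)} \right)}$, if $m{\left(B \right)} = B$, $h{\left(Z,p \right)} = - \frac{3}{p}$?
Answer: $- \frac{171}{4} \approx -42.75$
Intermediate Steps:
$y{\left(d \right)} = - \frac{8}{3}$ ($y{\left(d \right)} = - \frac{4 \left(3 + 1\right)}{6} = - \frac{4 \cdot 4}{6} = \left(- \frac{1}{6}\right) 16 = - \frac{8}{3}$)
$- 38 m{\left(h{\left(-3,y{\left(\sqrt{4 - 1} \right)} \right)} \right)} = - 38 \left(- \frac{3}{- \frac{8}{3}}\right) = - 38 \left(\left(-3\right) \left(- \frac{3}{8}\right)\right) = \left(-38\right) \frac{9}{8} = - \frac{171}{4}$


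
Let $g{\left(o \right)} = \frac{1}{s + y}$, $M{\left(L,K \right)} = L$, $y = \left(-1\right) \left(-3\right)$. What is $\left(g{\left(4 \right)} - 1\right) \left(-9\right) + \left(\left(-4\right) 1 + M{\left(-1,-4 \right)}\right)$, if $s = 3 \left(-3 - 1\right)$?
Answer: $5$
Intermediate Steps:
$y = 3$
$s = -12$ ($s = 3 \left(-4\right) = -12$)
$g{\left(o \right)} = - \frac{1}{9}$ ($g{\left(o \right)} = \frac{1}{-12 + 3} = \frac{1}{-9} = - \frac{1}{9}$)
$\left(g{\left(4 \right)} - 1\right) \left(-9\right) + \left(\left(-4\right) 1 + M{\left(-1,-4 \right)}\right) = \left(- \frac{1}{9} - 1\right) \left(-9\right) - 5 = \left(- \frac{10}{9}\right) \left(-9\right) - 5 = 10 - 5 = 5$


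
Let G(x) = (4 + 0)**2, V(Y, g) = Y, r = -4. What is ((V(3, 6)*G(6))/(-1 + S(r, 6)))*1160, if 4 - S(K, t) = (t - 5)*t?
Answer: -18560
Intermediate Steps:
S(K, t) = 4 - t*(-5 + t) (S(K, t) = 4 - (t - 5)*t = 4 - (-5 + t)*t = 4 - t*(-5 + t))
G(x) = 16 (G(x) = 4**2 = 16)
((V(3, 6)*G(6))/(-1 + S(r, 6)))*1160 = ((3*16)/(-1 + (4 - 1*6**2 + 5*6)))*1160 = (48/(-1 + (4 - 1*36 + 30)))*1160 = (48/(-1 + (4 - 36 + 30)))*1160 = (48/(-1 - 2))*1160 = (48/(-3))*1160 = (48*(-1/3))*1160 = -16*1160 = -18560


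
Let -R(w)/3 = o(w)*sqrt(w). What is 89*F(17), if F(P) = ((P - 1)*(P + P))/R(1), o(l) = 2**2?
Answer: -12104/3 ≈ -4034.7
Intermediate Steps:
o(l) = 4
R(w) = -12*sqrt(w)
F(P) = -P*(-1 + P)/6 (F(P) = ((P - 1)*(P + P))/((-12*sqrt(1))) = ((-1 + P)*(2*P))/((-12*1)) = (2*P*(-1 + P))/(-12) = (2*P*(-1 + P))*(-1/12) = -P*(-1 + P)/6)
89*F(17) = 89*((1/6)*17*(1 - 1*17)) = 89*((1/6)*17*(1 - 17)) = 89*((1/6)*17*(-16)) = 89*(-136/3) = -12104/3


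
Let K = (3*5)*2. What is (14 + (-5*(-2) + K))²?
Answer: 2916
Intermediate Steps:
K = 30 (K = 15*2 = 30)
(14 + (-5*(-2) + K))² = (14 + (-5*(-2) + 30))² = (14 + (10 + 30))² = (14 + 40)² = 54² = 2916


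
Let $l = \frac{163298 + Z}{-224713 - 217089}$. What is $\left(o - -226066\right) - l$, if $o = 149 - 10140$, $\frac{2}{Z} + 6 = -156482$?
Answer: $\frac{7469370232373311}{34568355688} \approx 2.1608 \cdot 10^{5}$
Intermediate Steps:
$Z = - \frac{1}{78244}$ ($Z = \frac{2}{-6 - 156482} = \frac{2}{-156488} = 2 \left(- \frac{1}{156488}\right) = - \frac{1}{78244} \approx -1.2781 \cdot 10^{-5}$)
$o = -9991$ ($o = 149 - 10140 = -9991$)
$l = - \frac{12777088711}{34568355688}$ ($l = \frac{163298 - \frac{1}{78244}}{-224713 - 217089} = \frac{12777088711}{78244 \left(-441802\right)} = \frac{12777088711}{78244} \left(- \frac{1}{441802}\right) = - \frac{12777088711}{34568355688} \approx -0.36962$)
$\left(o - -226066\right) - l = \left(-9991 - -226066\right) - - \frac{12777088711}{34568355688} = \left(-9991 + 226066\right) + \frac{12777088711}{34568355688} = 216075 + \frac{12777088711}{34568355688} = \frac{7469370232373311}{34568355688}$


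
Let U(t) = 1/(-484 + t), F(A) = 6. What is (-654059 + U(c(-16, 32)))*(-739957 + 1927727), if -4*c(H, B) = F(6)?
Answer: -754342382711070/971 ≈ -7.7687e+11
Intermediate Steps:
c(H, B) = -3/2 (c(H, B) = -1/4*6 = -3/2)
(-654059 + U(c(-16, 32)))*(-739957 + 1927727) = (-654059 + 1/(-484 - 3/2))*(-739957 + 1927727) = (-654059 + 1/(-971/2))*1187770 = (-654059 - 2/971)*1187770 = -635091291/971*1187770 = -754342382711070/971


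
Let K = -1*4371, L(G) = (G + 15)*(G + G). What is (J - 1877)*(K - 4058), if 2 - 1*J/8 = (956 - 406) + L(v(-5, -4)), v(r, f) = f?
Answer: 46839953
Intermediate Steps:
L(G) = 2*G*(15 + G) (L(G) = (15 + G)*(2*G) = 2*G*(15 + G))
K = -4371
J = -3680 (J = 16 - 8*((956 - 406) + 2*(-4)*(15 - 4)) = 16 - 8*(550 + 2*(-4)*11) = 16 - 8*(550 - 88) = 16 - 8*462 = 16 - 3696 = -3680)
(J - 1877)*(K - 4058) = (-3680 - 1877)*(-4371 - 4058) = -5557*(-8429) = 46839953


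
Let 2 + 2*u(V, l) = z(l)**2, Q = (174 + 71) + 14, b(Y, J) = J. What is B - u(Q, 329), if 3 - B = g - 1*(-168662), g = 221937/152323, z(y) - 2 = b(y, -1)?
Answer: -51381581265/304646 ≈ -1.6866e+5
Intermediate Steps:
z(y) = 1 (z(y) = 2 - 1 = 1)
Q = 259 (Q = 245 + 14 = 259)
g = 221937/152323 (g = 221937*(1/152323) = 221937/152323 ≈ 1.4570)
u(V, l) = -1/2 (u(V, l) = -1 + (1/2)*1**2 = -1 + (1/2)*1 = -1 + 1/2 = -1/2)
B = -25690866794/152323 (B = 3 - (221937/152323 - 1*(-168662)) = 3 - (221937/152323 + 168662) = 3 - 1*25691323763/152323 = 3 - 25691323763/152323 = -25690866794/152323 ≈ -1.6866e+5)
B - u(Q, 329) = -25690866794/152323 - 1*(-1/2) = -25690866794/152323 + 1/2 = -51381581265/304646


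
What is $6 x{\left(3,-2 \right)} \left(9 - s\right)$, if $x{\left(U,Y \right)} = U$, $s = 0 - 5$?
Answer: $252$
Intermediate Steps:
$s = -5$
$6 x{\left(3,-2 \right)} \left(9 - s\right) = 6 \cdot 3 \left(9 - -5\right) = 18 \left(9 + 5\right) = 18 \cdot 14 = 252$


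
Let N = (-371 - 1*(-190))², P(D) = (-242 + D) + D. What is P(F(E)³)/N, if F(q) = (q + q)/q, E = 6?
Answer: -226/32761 ≈ -0.0068984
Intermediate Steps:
F(q) = 2 (F(q) = (2*q)/q = 2)
P(D) = -242 + 2*D
N = 32761 (N = (-371 + 190)² = (-181)² = 32761)
P(F(E)³)/N = (-242 + 2*2³)/32761 = (-242 + 2*8)*(1/32761) = (-242 + 16)*(1/32761) = -226*1/32761 = -226/32761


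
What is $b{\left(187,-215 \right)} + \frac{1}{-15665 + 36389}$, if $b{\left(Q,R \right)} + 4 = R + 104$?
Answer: $- \frac{2383259}{20724} \approx -115.0$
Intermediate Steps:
$b{\left(Q,R \right)} = 100 + R$ ($b{\left(Q,R \right)} = -4 + \left(R + 104\right) = -4 + \left(104 + R\right) = 100 + R$)
$b{\left(187,-215 \right)} + \frac{1}{-15665 + 36389} = \left(100 - 215\right) + \frac{1}{-15665 + 36389} = -115 + \frac{1}{20724} = - \frac{2383259}{20724}$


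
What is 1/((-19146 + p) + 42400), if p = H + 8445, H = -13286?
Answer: 1/18413 ≈ 5.4309e-5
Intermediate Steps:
p = -4841 (p = -13286 + 8445 = -4841)
1/((-19146 + p) + 42400) = 1/((-19146 - 4841) + 42400) = 1/(-23987 + 42400) = 1/18413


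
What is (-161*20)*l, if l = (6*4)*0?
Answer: 0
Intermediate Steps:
l = 0 (l = 24*0 = 0)
(-161*20)*l = -161*20*0 = -3220*0 = 0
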